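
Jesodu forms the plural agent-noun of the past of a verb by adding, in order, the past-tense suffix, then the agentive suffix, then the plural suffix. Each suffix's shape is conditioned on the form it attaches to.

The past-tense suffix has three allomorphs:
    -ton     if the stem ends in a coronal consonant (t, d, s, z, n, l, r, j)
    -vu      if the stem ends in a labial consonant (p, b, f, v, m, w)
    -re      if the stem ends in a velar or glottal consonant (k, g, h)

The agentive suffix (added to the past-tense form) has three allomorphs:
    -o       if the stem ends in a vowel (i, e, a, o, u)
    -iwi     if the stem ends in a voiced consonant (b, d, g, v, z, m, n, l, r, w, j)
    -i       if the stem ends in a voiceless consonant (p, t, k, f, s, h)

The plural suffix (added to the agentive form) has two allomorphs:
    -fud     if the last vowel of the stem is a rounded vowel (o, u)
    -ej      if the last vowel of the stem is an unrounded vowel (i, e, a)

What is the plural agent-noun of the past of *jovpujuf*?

The final consonant of *jovpujuf* is /f/, which is labial, so the past-tense suffix is -vu, giving *jovpujufvu*.
The final sound of the past-tense form *jovpujufvu* is /u/, which is a vowel, so the agentive suffix is -o, giving *jovpujufvuo*.
The agentive form *jovpujufvuo* — last vowel /o/ (a rounded vowel) → -fud → *jovpujufvuofud*.

jovpujufvuofud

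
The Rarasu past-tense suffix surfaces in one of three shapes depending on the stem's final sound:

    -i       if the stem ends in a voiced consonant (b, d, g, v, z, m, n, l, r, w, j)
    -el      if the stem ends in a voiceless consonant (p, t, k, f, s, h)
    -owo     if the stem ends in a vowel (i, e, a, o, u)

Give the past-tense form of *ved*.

vedi

Since the final sound of *ved* is /d/ (a voiced consonant), it takes -i, giving *vedi*.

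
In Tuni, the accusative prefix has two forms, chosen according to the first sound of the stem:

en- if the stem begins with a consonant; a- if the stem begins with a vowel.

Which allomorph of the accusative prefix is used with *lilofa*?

The first sound of *lilofa* is /l/, which is a consonant, so the prefix is en-.

en-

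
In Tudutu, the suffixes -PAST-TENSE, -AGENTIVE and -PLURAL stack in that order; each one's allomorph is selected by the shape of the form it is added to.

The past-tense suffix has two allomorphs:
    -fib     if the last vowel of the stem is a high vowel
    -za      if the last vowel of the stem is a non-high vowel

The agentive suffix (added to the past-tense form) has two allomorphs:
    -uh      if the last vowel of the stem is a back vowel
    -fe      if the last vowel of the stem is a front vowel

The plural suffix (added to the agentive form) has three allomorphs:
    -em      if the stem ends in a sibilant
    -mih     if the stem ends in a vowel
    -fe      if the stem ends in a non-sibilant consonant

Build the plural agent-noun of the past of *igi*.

igifibfemih

Since the last vowel of *igi* is /i/ (a high vowel), it takes -fib, giving *igifib*.
The last vowel of the past-tense form *igifib* is /i/, which is a front vowel, so the agentive suffix is -fe, giving *igifibfe*.
Since the final sound of the agentive form *igifibfe* is /e/ (a vowel), it takes -mih, giving *igifibfemih*.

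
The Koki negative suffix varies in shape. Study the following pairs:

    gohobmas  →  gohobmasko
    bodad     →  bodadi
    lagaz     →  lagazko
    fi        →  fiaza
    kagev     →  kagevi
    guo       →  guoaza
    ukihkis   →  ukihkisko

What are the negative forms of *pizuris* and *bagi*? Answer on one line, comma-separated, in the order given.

pizurisko, bagiaza

The alternation tracks the final sound of the stem — -ko when the stem ends in a sibilant (*gohobmas*, *lagaz*, *ukihkis*); -i when the stem ends in a non-sibilant consonant (*bodad*, *kagev*); -aza when the stem ends in a vowel (*fi*, *guo*).
Since the final sound of *pizuris* is /s/ (a sibilant), it takes -ko, giving *pizurisko*.
Since the final sound of *bagi* is /i/ (a vowel), it takes -aza, giving *bagiaza*.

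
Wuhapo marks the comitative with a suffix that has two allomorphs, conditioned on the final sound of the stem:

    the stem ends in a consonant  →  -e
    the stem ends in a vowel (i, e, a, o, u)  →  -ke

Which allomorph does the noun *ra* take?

-ke

*ra*: final sound = /a/, a vowel → -ke.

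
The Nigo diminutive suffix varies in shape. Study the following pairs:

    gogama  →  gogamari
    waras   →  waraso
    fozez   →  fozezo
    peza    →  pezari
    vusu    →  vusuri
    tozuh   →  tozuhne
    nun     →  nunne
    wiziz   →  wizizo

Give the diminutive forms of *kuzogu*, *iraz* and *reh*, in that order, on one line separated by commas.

The suffix is conditioned by the final sound: -o when the stem ends in a sibilant (*waras*, *fozez*, *wiziz*); -ne when the stem ends in a non-sibilant consonant (*tozuh*, *nun*); -ri when the stem ends in a vowel (*gogama*, *peza*, *vusu*).
The final sound of *kuzogu* is /u/, which is a vowel, so the suffix is -ri, giving *kuzoguri*.
Since the final sound of *iraz* is /z/ (a sibilant), it takes -o, giving *irazo*.
*reh*: final sound = /h/, a non-sibilant consonant → -ne → *rehne*.

kuzoguri, irazo, rehne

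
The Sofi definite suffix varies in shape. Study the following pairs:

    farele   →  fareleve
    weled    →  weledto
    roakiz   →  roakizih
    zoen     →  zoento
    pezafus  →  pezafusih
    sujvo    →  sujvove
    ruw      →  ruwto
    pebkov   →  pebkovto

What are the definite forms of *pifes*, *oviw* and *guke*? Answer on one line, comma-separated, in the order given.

pifesih, oviwto, gukeve

The alternation tracks the final sound of the stem — -ih when the stem ends in a sibilant (*roakiz*, *pezafus*); -to when the stem ends in a non-sibilant consonant (*weled*, *zoen*, *ruw*, *pebkov*); -ve when the stem ends in a vowel (*farele*, *sujvo*).
*pifes* — final sound /s/ (a sibilant) → -ih → *pifesih*.
Since the final sound of *oviw* is /w/ (a non-sibilant consonant), it takes -to, giving *oviwto*.
*guke* — final sound /e/ (a vowel) → -ve → *gukeve*.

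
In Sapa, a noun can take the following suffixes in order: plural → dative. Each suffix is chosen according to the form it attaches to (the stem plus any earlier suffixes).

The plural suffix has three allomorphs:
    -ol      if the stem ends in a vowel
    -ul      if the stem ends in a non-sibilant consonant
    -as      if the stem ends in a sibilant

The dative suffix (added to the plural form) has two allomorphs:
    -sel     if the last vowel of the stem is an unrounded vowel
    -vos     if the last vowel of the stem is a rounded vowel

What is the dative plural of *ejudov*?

ejudovulvos

*ejudov*: final sound = /v/, a non-sibilant consonant → -ul → *ejudovul*.
Since the last vowel of the plural form *ejudovul* is /u/ (a rounded vowel), it takes -vos, giving *ejudovulvos*.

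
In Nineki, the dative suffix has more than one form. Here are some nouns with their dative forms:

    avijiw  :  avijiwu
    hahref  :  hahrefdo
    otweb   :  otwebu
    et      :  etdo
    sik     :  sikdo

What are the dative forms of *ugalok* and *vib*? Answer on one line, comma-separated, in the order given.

The alternation tracks the final consonant of the stem — -do when the stem ends in a voiceless consonant (*hahref*, *et*, *sik*); -u when the stem ends in a voiced consonant (*avijiw*, *otweb*).
The final consonant of *ugalok* is /k/, which is voiceless, so the suffix is -do, giving *ugalokdo*.
*vib* — final consonant /b/ (voiced) → -u → *vibu*.

ugalokdo, vibu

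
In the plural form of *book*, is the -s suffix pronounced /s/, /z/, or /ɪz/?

/s/

The stem *book* ends in a voiceless non-sibilant consonant.
The plural suffix surfaces as /ɪz/ after sibilants, /s/ after other voiceless consonants, and /z/ after other voiced sounds.
So the plural -s on *book* is pronounced /s/.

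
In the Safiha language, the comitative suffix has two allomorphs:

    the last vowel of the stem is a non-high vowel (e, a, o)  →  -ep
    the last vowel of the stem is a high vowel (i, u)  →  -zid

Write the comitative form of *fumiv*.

*fumiv*: last vowel = /i/, a high vowel → -zid → *fumivzid*.

fumivzid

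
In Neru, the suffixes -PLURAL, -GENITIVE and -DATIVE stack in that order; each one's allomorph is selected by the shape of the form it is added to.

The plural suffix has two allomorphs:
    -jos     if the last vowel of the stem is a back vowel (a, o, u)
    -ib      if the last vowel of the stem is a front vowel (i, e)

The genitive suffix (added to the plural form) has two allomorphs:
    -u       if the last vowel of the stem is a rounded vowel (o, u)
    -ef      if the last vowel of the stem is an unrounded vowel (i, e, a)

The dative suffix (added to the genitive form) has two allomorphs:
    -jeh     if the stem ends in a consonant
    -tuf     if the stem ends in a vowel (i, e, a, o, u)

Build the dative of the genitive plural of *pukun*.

pukunjosutuf

*pukun* — last vowel /u/ (a back vowel) → -jos → *pukunjos*.
The plural form *pukunjos*: last vowel = /o/, a rounded vowel → -u → *pukunjosu*.
The final sound of the genitive form *pukunjosu* is /u/, which is a vowel, so the dative suffix is -tuf, giving *pukunjosutuf*.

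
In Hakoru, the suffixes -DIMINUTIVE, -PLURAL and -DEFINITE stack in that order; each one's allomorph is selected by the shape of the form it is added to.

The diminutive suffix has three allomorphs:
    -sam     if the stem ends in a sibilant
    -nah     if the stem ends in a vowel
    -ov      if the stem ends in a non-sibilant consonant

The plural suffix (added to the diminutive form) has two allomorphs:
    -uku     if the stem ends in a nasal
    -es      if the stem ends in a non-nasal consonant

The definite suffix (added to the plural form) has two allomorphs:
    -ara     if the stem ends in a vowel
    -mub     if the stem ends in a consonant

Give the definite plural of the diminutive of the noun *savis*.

savissamukuara

*savis*: final sound = /s/, a sibilant → -sam → *savissam*.
The diminutive form *savissam*: final consonant = /m/, a nasal → -uku → *savissamuku*.
The plural form *savissamuku*: final sound = /u/, a vowel → -ara → *savissamukuara*.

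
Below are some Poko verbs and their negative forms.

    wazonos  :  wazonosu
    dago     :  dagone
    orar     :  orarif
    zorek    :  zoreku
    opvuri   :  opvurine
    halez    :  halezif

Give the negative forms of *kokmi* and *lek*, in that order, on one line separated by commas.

Looking at the final sound of each stem: -u when the stem ends in a voiceless consonant (*wazonos*, *zorek*); -if when the stem ends in a voiced consonant (*orar*, *halez*); -ne when the stem ends in a vowel (*dago*, *opvuri*).
*kokmi*: final sound = /i/, a vowel → -ne → *kokmine*.
Since the final sound of *lek* is /k/ (a voiceless consonant), it takes -u, giving *leku*.

kokmine, leku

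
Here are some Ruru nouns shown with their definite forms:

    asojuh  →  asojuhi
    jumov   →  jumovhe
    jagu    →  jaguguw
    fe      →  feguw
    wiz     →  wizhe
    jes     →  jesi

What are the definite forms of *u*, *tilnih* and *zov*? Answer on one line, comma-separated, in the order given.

uguw, tilnihi, zovhe

The alternation tracks the final sound of the stem — -i when the stem ends in a voiceless consonant (*asojuh*, *jes*); -he when the stem ends in a voiced consonant (*jumov*, *wiz*); -guw when the stem ends in a vowel (*jagu*, *fe*).
*u*: final sound = /u/, a vowel → -guw → *uguw*.
*tilnih*: final sound = /h/, a voiceless consonant → -i → *tilnihi*.
The final sound of *zov* is /v/, which is a voiced consonant, so the suffix is -he, giving *zovhe*.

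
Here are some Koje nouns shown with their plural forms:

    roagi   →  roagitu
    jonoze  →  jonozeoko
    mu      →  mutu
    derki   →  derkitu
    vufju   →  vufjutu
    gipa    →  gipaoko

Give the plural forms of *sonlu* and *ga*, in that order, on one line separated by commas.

The alternation tracks the last vowel of the stem — -tu when the last vowel of the stem is a high vowel (*roagi*, *mu*, *derki*, *vufju*); -oko when the last vowel of the stem is a non-high vowel (*jonoze*, *gipa*).
Since the last vowel of *sonlu* is /u/ (a high vowel), it takes -tu, giving *sonlutu*.
*ga* — last vowel /a/ (a non-high vowel) → -oko → *gaoko*.

sonlutu, gaoko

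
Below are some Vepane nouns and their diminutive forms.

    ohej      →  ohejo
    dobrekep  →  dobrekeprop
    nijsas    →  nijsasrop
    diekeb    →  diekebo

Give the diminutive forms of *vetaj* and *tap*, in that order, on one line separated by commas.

vetajo, taprop

The suffix is conditioned by the final consonant: -rop when the stem ends in a voiceless consonant (*dobrekep*, *nijsas*); -o when the stem ends in a voiced consonant (*ohej*, *diekeb*).
The final consonant of *vetaj* is /j/, which is voiced, so the suffix is -o, giving *vetajo*.
*tap* — final consonant /p/ (voiceless) → -rop → *taprop*.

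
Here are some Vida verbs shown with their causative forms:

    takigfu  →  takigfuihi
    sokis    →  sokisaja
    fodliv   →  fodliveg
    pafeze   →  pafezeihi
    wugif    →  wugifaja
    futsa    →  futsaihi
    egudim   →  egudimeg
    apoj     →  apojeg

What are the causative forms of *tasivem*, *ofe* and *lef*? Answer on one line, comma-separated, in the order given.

tasivemeg, ofeihi, lefaja

Looking at the final sound of each stem: -aja when the stem ends in a voiceless consonant (*sokis*, *wugif*); -eg when the stem ends in a voiced consonant (*fodliv*, *egudim*, *apoj*); -ihi when the stem ends in a vowel (*takigfu*, *pafeze*, *futsa*).
*tasivem*: final sound = /m/, a voiced consonant → -eg → *tasivemeg*.
*ofe*: final sound = /e/, a vowel → -ihi → *ofeihi*.
Since the final sound of *lef* is /f/ (a voiceless consonant), it takes -aja, giving *lefaja*.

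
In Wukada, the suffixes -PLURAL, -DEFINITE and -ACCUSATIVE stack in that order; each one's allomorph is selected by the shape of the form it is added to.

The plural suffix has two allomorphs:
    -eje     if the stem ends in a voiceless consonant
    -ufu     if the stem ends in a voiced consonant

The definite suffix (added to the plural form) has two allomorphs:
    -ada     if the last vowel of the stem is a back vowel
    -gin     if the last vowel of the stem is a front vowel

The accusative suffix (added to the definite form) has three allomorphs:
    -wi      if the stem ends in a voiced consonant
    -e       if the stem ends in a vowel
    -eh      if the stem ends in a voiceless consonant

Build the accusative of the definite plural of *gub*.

gubufuadae

The final consonant of *gub* is /b/, which is voiced, so the plural suffix is -ufu, giving *gubufu*.
The plural form *gubufu*: last vowel = /u/, a back vowel → -ada → *gubufuada*.
The final sound of the definite form *gubufuada* is /a/, which is a vowel, so the accusative suffix is -e, giving *gubufuadae*.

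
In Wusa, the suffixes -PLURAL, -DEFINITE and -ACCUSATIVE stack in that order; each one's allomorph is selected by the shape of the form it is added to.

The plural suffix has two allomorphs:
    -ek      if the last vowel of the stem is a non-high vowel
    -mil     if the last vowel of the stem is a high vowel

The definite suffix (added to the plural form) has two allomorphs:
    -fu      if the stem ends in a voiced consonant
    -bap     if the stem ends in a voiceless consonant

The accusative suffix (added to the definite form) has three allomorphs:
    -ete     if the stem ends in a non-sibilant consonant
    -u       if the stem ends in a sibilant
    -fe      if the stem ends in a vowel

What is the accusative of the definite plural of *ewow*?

The last vowel of *ewow* is /o/, which is a non-high vowel, so the plural suffix is -ek, giving *ewowek*.
The plural form *ewowek* — final consonant /k/ (voiceless) → -bap → *ewowekbap*.
The definite form *ewowekbap* — final sound /p/ (a non-sibilant consonant) → -ete → *ewowekbapete*.

ewowekbapete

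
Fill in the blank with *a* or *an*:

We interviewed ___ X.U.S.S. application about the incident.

an

The indefinite article is chosen by the initial *sound* of the following word, not its spelling.
The initialism *X.U.S.S.* is read letter by letter; the first letter, X, is pronounced /ɛks/, which begins with a vowel sound.
So the article is *an*: We interviewed an X.U.S.S. application about the incident.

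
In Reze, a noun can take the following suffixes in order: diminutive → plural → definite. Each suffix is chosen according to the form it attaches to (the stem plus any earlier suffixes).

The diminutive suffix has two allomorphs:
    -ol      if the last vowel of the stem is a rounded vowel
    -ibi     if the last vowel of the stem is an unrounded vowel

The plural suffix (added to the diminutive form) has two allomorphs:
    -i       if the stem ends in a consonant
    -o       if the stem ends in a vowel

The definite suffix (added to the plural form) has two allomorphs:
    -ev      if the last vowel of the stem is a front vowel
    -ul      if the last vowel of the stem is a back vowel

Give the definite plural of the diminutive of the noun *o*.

ooliev

Since the last vowel of *o* is /o/ (a rounded vowel), it takes -ol, giving *ool*.
The final sound of the diminutive form *ool* is /l/, which is a consonant, so the plural suffix is -i, giving *ooli*.
Since the last vowel of the plural form *ooli* is /i/ (a front vowel), it takes -ev, giving *ooliev*.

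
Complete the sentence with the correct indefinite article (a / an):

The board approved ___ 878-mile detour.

an

The indefinite article is chosen by the initial *sound* of the following word, not its spelling.
The number *878* is spoken "eight hundred …", beginning with /eɪt/ — a vowel sound.
So the article is *an*: The board approved an 878-mile detour.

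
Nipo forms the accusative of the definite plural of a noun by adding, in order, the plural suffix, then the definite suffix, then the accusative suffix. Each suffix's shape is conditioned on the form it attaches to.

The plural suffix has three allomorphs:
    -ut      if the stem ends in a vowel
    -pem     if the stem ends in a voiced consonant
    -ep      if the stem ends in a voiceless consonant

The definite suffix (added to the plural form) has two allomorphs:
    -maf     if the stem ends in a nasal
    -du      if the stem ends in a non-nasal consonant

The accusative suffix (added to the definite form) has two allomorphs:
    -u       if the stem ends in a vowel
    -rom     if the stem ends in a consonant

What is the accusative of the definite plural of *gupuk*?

The final sound of *gupuk* is /k/, which is a voiceless consonant, so the plural suffix is -ep, giving *gupukep*.
The final consonant of the plural form *gupukep* is /p/, which is non-nasal, so the definite suffix is -du, giving *gupukepdu*.
The final sound of the definite form *gupukepdu* is /u/, which is a vowel, so the accusative suffix is -u, giving *gupukepduu*.

gupukepduu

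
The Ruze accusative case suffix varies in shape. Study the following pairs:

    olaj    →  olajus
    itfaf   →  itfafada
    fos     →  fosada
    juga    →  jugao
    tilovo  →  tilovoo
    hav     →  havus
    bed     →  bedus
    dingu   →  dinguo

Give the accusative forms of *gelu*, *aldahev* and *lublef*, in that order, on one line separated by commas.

geluo, aldahevus, lublefada

Looking at the final sound of each stem: -ada when the stem ends in a voiceless consonant (*itfaf*, *fos*); -us when the stem ends in a voiced consonant (*olaj*, *hav*, *bed*); -o when the stem ends in a vowel (*juga*, *tilovo*, *dingu*).
*gelu* — final sound /u/ (a vowel) → -o → *geluo*.
*aldahev* — final sound /v/ (a voiced consonant) → -us → *aldahevus*.
*lublef* — final sound /f/ (a voiceless consonant) → -ada → *lublefada*.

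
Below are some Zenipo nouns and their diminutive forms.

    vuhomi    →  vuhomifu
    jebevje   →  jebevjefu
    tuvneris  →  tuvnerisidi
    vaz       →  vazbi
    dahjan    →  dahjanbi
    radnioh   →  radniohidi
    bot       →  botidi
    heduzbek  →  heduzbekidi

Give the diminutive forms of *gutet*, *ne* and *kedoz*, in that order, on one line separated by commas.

The pattern is voicing of the final sound: -idi when the stem ends in a voiceless consonant (*tuvneris*, *radnioh*, *bot*, *heduzbek*); -bi when the stem ends in a voiced consonant (*vaz*, *dahjan*); -fu when the stem ends in a vowel (*vuhomi*, *jebevje*).
*gutet* — final sound /t/ (a voiceless consonant) → -idi → *gutetidi*.
*ne*: final sound = /e/, a vowel → -fu → *nefu*.
Since the final sound of *kedoz* is /z/ (a voiced consonant), it takes -bi, giving *kedozbi*.

gutetidi, nefu, kedozbi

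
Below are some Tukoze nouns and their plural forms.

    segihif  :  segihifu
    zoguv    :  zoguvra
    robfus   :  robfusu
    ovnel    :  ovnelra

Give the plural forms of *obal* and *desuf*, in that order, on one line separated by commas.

obalra, desufu

The pattern is voicing of the final consonant: -u when the stem ends in a voiceless consonant (*segihif*, *robfus*); -ra when the stem ends in a voiced consonant (*zoguv*, *ovnel*).
*obal*: final consonant = /l/, voiced → -ra → *obalra*.
*desuf*: final consonant = /f/, voiceless → -u → *desufu*.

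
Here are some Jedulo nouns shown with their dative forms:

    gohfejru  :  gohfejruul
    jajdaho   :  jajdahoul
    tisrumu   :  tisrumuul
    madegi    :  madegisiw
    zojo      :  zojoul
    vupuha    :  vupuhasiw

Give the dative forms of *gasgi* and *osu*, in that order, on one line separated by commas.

The suffix is conditioned by the last vowel: -ul when the last vowel of the stem is a rounded vowel (*gohfejru*, *jajdaho*, *tisrumu*, *zojo*); -siw when the last vowel of the stem is an unrounded vowel (*madegi*, *vupuha*).
The last vowel of *gasgi* is /i/, which is an unrounded vowel, so the suffix is -siw, giving *gasgisiw*.
The last vowel of *osu* is /u/, which is a rounded vowel, so the suffix is -ul, giving *osuul*.

gasgisiw, osuul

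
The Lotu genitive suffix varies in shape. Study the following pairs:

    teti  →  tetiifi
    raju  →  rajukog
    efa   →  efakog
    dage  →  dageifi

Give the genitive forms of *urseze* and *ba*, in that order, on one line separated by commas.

ursezeifi, bakog

Looking at the last vowel of each stem: -ifi when the last vowel of the stem is a front vowel (*teti*, *dage*); -kog when the last vowel of the stem is a back vowel (*raju*, *efa*).
The last vowel of *urseze* is /e/, which is a front vowel, so the suffix is -ifi, giving *ursezeifi*.
The last vowel of *ba* is /a/, which is a back vowel, so the suffix is -kog, giving *bakog*.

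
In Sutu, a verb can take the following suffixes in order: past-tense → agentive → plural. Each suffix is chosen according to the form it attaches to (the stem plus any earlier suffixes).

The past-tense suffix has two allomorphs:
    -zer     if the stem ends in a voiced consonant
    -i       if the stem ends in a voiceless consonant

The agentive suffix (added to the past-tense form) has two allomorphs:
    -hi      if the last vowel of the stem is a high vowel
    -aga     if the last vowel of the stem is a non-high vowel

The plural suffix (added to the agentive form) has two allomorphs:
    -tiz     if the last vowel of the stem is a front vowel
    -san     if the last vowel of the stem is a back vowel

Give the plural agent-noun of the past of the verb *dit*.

ditihitiz

*dit* — final consonant /t/ (voiceless) → -i → *diti*.
The last vowel of the past-tense form *diti* is /i/, which is a high vowel, so the agentive suffix is -hi, giving *ditihi*.
The agentive form *ditihi*: last vowel = /i/, a front vowel → -tiz → *ditihitiz*.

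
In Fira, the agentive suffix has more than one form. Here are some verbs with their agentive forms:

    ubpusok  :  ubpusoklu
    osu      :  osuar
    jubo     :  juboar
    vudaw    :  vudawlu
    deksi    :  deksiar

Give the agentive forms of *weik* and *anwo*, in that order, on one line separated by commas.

weiklu, anwoar

The suffix is conditioned by the final sound: -lu when the stem ends in a consonant (*ubpusok*, *vudaw*); -ar when the stem ends in a vowel (*osu*, *jubo*, *deksi*).
*weik*: final sound = /k/, a consonant → -lu → *weiklu*.
Since the final sound of *anwo* is /o/ (a vowel), it takes -ar, giving *anwoar*.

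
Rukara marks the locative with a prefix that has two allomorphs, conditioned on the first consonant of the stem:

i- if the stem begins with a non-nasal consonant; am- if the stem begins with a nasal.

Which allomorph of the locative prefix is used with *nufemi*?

am-

*nufemi* — first consonant /n/ (a nasal) → am-.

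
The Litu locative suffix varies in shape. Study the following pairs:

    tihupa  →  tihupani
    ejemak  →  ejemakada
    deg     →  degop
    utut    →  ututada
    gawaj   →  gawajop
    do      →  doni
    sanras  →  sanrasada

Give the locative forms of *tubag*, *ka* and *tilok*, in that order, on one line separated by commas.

tubagop, kani, tilokada

The suffix is conditioned by the final sound: -ada when the stem ends in a voiceless consonant (*ejemak*, *utut*, *sanras*); -op when the stem ends in a voiced consonant (*deg*, *gawaj*); -ni when the stem ends in a vowel (*tihupa*, *do*).
*tubag*: final sound = /g/, a voiced consonant → -op → *tubagop*.
Since the final sound of *ka* is /a/ (a vowel), it takes -ni, giving *kani*.
Since the final sound of *tilok* is /k/ (a voiceless consonant), it takes -ada, giving *tilokada*.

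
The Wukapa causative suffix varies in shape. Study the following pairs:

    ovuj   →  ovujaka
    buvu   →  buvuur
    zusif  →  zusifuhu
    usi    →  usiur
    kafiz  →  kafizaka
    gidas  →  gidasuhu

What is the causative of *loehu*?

loehuur

Looking at the final sound of each stem: -uhu when the stem ends in a voiceless consonant (*zusif*, *gidas*); -aka when the stem ends in a voiced consonant (*ovuj*, *kafiz*); -ur when the stem ends in a vowel (*buvu*, *usi*).
Since the final sound of *loehu* is /u/ (a vowel), it takes -ur, giving *loehuur*.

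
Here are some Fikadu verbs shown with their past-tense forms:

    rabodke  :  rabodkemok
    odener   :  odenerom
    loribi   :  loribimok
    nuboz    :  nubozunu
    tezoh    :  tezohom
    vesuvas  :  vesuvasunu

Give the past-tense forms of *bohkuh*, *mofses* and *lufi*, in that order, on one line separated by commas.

bohkuhom, mofsesunu, lufimok

Looking at the final sound of each stem: -unu when the stem ends in a sibilant (*nuboz*, *vesuvas*); -om when the stem ends in a non-sibilant consonant (*odener*, *tezoh*); -mok when the stem ends in a vowel (*rabodke*, *loribi*).
*bohkuh* — final sound /h/ (a non-sibilant consonant) → -om → *bohkuhom*.
*mofses* — final sound /s/ (a sibilant) → -unu → *mofsesunu*.
*lufi*: final sound = /i/, a vowel → -mok → *lufimok*.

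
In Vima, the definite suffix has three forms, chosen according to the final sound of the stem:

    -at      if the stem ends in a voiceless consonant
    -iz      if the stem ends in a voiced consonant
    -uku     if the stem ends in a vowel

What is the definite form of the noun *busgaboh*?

Since the final sound of *busgaboh* is /h/ (a voiceless consonant), it takes -at, giving *busgabohat*.

busgabohat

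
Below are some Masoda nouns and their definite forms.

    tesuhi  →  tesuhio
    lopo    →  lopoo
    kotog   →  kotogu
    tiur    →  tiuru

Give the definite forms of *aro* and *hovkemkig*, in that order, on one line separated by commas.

Looking at the final sound of each stem: -u when the stem ends in a consonant (*kotog*, *tiur*); -o when the stem ends in a vowel (*tesuhi*, *lopo*).
The final sound of *aro* is /o/, which is a vowel, so the suffix is -o, giving *aroo*.
The final sound of *hovkemkig* is /g/, which is a consonant, so the suffix is -u, giving *hovkemkigu*.

aroo, hovkemkigu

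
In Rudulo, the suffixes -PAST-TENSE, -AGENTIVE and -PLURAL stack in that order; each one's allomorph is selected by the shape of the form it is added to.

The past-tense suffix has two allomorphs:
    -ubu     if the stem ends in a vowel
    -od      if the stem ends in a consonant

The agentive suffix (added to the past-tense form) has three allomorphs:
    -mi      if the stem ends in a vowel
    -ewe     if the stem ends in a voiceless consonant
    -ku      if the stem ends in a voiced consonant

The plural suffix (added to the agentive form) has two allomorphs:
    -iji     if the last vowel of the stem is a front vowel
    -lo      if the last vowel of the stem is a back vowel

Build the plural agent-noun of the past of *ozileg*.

ozilegodkulo

The final sound of *ozileg* is /g/, which is a consonant, so the past-tense suffix is -od, giving *ozilegod*.
The final sound of the past-tense form *ozilegod* is /d/, which is a voiced consonant, so the agentive suffix is -ku, giving *ozilegodku*.
The last vowel of the agentive form *ozilegodku* is /u/, which is a back vowel, so the plural suffix is -lo, giving *ozilegodkulo*.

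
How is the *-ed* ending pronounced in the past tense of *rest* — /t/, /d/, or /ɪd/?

The stem *rest* ends in /t/ or /d/.
The -ed suffix is realized as /ɪd/ after /t, d/; as /t/ after other voiceless consonants; and as /d/ after other voiced sounds.
So -ed on *rest* is pronounced /ɪd/.

/ɪd/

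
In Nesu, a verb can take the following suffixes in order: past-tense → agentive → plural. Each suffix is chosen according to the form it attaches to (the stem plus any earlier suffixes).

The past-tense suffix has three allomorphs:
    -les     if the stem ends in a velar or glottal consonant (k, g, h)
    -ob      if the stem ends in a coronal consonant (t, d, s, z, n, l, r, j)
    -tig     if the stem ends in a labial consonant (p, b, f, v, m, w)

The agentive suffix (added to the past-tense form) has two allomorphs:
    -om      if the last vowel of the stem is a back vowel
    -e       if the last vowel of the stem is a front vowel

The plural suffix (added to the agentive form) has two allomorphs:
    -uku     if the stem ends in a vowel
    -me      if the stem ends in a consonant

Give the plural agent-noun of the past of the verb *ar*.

arobomme

Since the final consonant of *ar* is /r/ (coronal), it takes -ob, giving *arob*.
The past-tense form *arob*: last vowel = /o/, a back vowel → -om → *arobom*.
The agentive form *arobom* — final sound /m/ (a consonant) → -me → *arobomme*.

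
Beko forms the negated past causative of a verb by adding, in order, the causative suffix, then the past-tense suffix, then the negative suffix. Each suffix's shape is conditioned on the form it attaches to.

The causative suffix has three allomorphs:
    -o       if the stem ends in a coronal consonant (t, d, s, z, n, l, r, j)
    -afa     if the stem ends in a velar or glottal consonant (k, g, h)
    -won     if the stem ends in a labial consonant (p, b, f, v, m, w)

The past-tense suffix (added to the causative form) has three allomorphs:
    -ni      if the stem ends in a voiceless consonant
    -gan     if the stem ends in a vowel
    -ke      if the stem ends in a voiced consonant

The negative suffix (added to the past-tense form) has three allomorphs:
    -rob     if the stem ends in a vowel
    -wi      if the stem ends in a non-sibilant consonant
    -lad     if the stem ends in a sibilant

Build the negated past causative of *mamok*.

mamokafaganwi

*mamok* — final consonant /k/ (velar/glottal) → -afa → *mamokafa*.
The final sound of the causative form *mamokafa* is /a/, which is a vowel, so the past-tense suffix is -gan, giving *mamokafagan*.
The final sound of the past-tense form *mamokafagan* is /n/, which is a non-sibilant consonant, so the negative suffix is -wi, giving *mamokafaganwi*.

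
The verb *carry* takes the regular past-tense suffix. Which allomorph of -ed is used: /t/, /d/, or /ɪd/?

/d/

The stem *carry* ends in a voiced sound other than /d/.
The -ed suffix is realized as /ɪd/ after /t, d/; as /t/ after other voiceless consonants; and as /d/ after other voiced sounds.
So -ed on *carry* is pronounced /d/.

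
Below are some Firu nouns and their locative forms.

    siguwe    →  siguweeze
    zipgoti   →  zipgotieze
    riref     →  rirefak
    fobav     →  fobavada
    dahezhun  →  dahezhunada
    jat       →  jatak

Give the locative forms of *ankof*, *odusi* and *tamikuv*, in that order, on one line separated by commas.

ankofak, odusieze, tamikuvada

The alternation tracks the final sound of the stem — -ak when the stem ends in a voiceless consonant (*riref*, *jat*); -ada when the stem ends in a voiced consonant (*fobav*, *dahezhun*); -eze when the stem ends in a vowel (*siguwe*, *zipgoti*).
The final sound of *ankof* is /f/, which is a voiceless consonant, so the suffix is -ak, giving *ankofak*.
The final sound of *odusi* is /i/, which is a vowel, so the suffix is -eze, giving *odusieze*.
Since the final sound of *tamikuv* is /v/ (a voiced consonant), it takes -ada, giving *tamikuvada*.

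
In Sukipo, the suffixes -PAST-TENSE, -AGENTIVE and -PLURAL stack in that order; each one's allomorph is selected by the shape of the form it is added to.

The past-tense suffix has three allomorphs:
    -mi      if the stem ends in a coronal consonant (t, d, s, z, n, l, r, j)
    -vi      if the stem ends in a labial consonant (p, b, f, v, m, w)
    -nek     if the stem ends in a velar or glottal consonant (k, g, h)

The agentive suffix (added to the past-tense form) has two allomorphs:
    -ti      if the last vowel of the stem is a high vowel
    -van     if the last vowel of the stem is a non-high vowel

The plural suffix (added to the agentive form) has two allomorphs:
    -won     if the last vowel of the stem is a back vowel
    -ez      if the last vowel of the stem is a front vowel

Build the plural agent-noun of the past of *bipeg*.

*bipeg*: final consonant = /g/, velar/glottal → -nek → *bipegnek*.
The past-tense form *bipegnek* — last vowel /e/ (a non-high vowel) → -van → *bipegnekvan*.
Since the last vowel of the agentive form *bipegnekvan* is /a/ (a back vowel), it takes -won, giving *bipegnekvanwon*.

bipegnekvanwon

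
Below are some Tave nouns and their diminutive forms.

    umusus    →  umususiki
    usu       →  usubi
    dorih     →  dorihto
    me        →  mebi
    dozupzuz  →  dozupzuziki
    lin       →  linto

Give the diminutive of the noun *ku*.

kubi

Looking at the final sound of each stem: -iki when the stem ends in a sibilant (*umusus*, *dozupzuz*); -to when the stem ends in a non-sibilant consonant (*dorih*, *lin*); -bi when the stem ends in a vowel (*usu*, *me*).
*ku* — final sound /u/ (a vowel) → -bi → *kubi*.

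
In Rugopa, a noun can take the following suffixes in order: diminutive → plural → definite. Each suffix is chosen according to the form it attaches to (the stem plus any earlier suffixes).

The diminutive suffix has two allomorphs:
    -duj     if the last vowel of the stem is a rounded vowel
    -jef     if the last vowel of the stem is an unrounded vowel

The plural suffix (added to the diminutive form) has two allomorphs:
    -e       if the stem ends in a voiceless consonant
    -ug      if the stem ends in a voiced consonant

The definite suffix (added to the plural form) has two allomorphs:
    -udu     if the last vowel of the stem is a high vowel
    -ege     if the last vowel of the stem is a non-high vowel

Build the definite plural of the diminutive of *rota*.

*rota* — last vowel /a/ (an unrounded vowel) → -jef → *rotajef*.
Since the final consonant of the diminutive form *rotajef* is /f/ (voiceless), it takes -e, giving *rotajefe*.
Since the last vowel of the plural form *rotajefe* is /e/ (a non-high vowel), it takes -ege, giving *rotajefeege*.

rotajefeege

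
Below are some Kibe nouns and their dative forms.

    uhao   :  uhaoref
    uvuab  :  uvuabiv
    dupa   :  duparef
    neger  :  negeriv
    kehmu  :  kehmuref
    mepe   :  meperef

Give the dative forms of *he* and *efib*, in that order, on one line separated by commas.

The pattern is consonant vs. vowel: -iv when the stem ends in a consonant (*uvuab*, *neger*); -ref when the stem ends in a vowel (*uhao*, *dupa*, *kehmu*, *mepe*).
The final sound of *he* is /e/, which is a vowel, so the suffix is -ref, giving *heref*.
*efib* — final sound /b/ (a consonant) → -iv → *efibiv*.

heref, efibiv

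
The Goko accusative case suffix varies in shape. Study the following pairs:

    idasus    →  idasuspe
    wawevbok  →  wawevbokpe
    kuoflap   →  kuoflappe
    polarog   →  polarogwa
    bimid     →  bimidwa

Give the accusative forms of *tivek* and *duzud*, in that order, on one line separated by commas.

tivekpe, duzudwa

The alternation tracks the final consonant of the stem — -pe when the stem ends in a voiceless consonant (*idasus*, *wawevbok*, *kuoflap*); -wa when the stem ends in a voiced consonant (*polarog*, *bimid*).
The final consonant of *tivek* is /k/, which is voiceless, so the suffix is -pe, giving *tivekpe*.
*duzud*: final consonant = /d/, voiced → -wa → *duzudwa*.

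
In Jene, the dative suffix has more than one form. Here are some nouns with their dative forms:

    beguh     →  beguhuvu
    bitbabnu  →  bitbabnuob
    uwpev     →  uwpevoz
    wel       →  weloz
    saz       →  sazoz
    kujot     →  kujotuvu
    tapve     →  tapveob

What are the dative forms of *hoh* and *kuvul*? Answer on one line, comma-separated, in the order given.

Looking at the final sound of each stem: -uvu when the stem ends in a voiceless consonant (*beguh*, *kujot*); -oz when the stem ends in a voiced consonant (*uwpev*, *wel*, *saz*); -ob when the stem ends in a vowel (*bitbabnu*, *tapve*).
*hoh* — final sound /h/ (a voiceless consonant) → -uvu → *hohuvu*.
Since the final sound of *kuvul* is /l/ (a voiced consonant), it takes -oz, giving *kuvuloz*.

hohuvu, kuvuloz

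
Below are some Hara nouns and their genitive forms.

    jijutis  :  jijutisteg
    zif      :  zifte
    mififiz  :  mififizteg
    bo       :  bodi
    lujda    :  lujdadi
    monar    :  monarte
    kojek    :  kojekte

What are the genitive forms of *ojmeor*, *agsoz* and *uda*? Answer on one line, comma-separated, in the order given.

The alternation tracks the final sound of the stem — -teg when the stem ends in a sibilant (*jijutis*, *mififiz*); -te when the stem ends in a non-sibilant consonant (*zif*, *monar*, *kojek*); -di when the stem ends in a vowel (*bo*, *lujda*).
*ojmeor* — final sound /r/ (a non-sibilant consonant) → -te → *ojmeorte*.
The final sound of *agsoz* is /z/, which is a sibilant, so the suffix is -teg, giving *agsozteg*.
*uda*: final sound = /a/, a vowel → -di → *udadi*.

ojmeorte, agsozteg, udadi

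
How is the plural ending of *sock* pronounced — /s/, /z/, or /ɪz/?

/s/

The stem *sock* ends in a voiceless non-sibilant consonant.
The plural suffix surfaces as /ɪz/ after sibilants, /s/ after other voiceless consonants, and /z/ after other voiced sounds.
So the plural -s on *sock* is pronounced /s/.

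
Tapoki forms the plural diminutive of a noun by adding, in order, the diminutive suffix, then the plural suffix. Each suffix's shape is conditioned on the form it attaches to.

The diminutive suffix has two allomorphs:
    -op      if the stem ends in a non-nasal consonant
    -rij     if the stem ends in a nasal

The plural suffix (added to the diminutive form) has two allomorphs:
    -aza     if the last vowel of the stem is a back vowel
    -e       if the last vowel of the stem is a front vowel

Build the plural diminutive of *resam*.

resamrije

*resam* — final consonant /m/ (a nasal) → -rij → *resamrij*.
The last vowel of the diminutive form *resamrij* is /i/, which is a front vowel, so the plural suffix is -e, giving *resamrije*.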